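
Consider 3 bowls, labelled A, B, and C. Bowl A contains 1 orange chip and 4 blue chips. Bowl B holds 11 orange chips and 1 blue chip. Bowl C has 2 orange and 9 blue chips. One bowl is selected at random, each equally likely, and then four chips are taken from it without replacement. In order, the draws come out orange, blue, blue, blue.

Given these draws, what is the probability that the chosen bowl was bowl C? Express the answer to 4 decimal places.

0.3889

For each hypothesis, P(data | H) works out to: P(data | bowl A) = (1/5)(4/4)(3/3)(2/2) = 1/5; P(data | bowl B) = (11/12)(1/11)(0/10) = 0; P(data | bowl C) = (2/11)(9/10)(8/9)(7/8) = 7/55.
The prior-weighted likelihoods are 1/3 · 1/5 = 1/15, 1/3 · 0 = 0, 1/3 · 7/55 = 7/165; these sum to 6/55.
So P(bowl C | data) = (7/165) / (6/55) = 7/18.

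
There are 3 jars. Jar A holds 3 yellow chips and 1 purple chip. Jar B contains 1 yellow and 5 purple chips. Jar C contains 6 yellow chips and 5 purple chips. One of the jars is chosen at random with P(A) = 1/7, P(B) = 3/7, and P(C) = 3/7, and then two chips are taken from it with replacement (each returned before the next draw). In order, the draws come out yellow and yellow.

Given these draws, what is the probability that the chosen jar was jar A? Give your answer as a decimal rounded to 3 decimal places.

For each hypothesis, P(data | H) works out to: P(data | jar A) = (3/4)(3/4) = 0.5625; P(data | jar B) = (1/6)(1/6) = 0.027778; P(data | jar C) = (6/11)(6/11) = 0.29752.
Weighting by the prior gives 1/7 · 0.5625 = 0.080357, 3/7 · 0.027778 = 0.011905, 3/7 · 0.29752 = 0.12751; these sum to 0.21977.
Therefore the posterior P(jar A | data) = (0.080357) / (0.21977) = 0.36564.

0.366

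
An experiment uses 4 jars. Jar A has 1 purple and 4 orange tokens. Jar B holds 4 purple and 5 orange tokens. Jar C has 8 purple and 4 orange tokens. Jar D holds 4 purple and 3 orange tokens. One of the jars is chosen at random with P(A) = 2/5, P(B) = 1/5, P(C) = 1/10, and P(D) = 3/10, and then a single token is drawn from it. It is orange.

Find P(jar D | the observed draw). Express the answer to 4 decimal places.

The likelihood of this draw under each hypothesis: P(data | jar A) = (4/5) = 0.8; P(data | jar B) = (5/9) = 0.55556; P(data | jar C) = (4/12) = 0.33333; P(data | jar D) = (3/7) = 0.42857.
The prior-weighted likelihoods are 2/5 · 0.8 = 0.32, 1/5 · 0.55556 = 0.11111, 1/10 · 0.33333 = 0.033333, 3/10 · 0.42857 = 0.12857; with total 0.59302.
Therefore the posterior P(jar D | data) = (0.12857) / (0.59302) = 0.21681.

0.2168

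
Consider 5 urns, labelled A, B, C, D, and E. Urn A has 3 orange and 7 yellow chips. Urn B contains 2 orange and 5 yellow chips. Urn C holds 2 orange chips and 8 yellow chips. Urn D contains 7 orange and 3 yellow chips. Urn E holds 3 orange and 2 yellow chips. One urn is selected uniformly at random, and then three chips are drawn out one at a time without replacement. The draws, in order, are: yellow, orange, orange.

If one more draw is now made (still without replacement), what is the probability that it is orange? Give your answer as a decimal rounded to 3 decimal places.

Under each hypothesis, the probability of the observed sequence is: P(data | urn A) = (7/10)(3/9)(2/8) = 0.058333; P(data | urn B) = (5/7)(2/6)(1/5) = 0.047619; P(data | urn C) = (8/10)(2/9)(1/8) = 0.022222; P(data | urn D) = (3/10)(7/9)(6/8) = 0.175; P(data | urn E) = (2/5)(3/4)(2/3) = 0.2.
Multiplying each by its prior: 1/5 · 0.058333 = 0.011667, 1/5 · 0.047619 = 0.0095238, 1/5 · 0.022222 = 0.0044444, 1/5 · 0.175 = 0.035, 1/5 · 0.2 = 0.04; with total 0.10063.
Normalising, the posterior is P(urn A | data) = 0.11593, P(urn B | data) = 0.094637, P(urn C | data) = 0.044164, P(urn D | data) = 0.34779, P(urn E | data) = 0.39748.
So P(orange next | data) = Σ P(orange next | H) P(H | data) = (1/7)(0.11593) + (0)(0.094637) + (0)(0.044164) + (5/7)(0.34779) + (1/2)(0.39748) = 0.46372.

0.464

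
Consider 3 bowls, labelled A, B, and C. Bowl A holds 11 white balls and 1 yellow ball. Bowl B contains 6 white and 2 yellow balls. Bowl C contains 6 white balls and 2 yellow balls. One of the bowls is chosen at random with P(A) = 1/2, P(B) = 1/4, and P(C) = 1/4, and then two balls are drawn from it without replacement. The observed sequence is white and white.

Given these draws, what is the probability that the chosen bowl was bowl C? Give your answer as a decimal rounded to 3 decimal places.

0.196

Under each hypothesis, the probability of the observed sequence is: P(data | bowl A) = (11/12)(10/11) = 5/6; P(data | bowl B) = (6/8)(5/7) = 15/28; P(data | bowl C) = (6/8)(5/7) = 15/28.
Multiplying each by its prior: 1/2 · 5/6 = 5/12, 1/4 · 15/28 = 15/112, 1/4 · 15/28 = 15/112; with total 115/168.
Hence P(bowl C | data) = (15/112) / (115/168) = 9/46.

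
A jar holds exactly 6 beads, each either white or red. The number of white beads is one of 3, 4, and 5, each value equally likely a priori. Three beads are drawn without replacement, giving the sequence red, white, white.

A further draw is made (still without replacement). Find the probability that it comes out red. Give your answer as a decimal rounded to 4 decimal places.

Under each hypothesis, the probability of the observed sequence is: P(data | r = 3) = (3/6)(3/5)(2/4) = 3/20; P(data | r = 4) = (2/6)(4/5)(3/4) = 1/5; P(data | r = 5) = (1/6)(5/5)(4/4) = 1/6.
Multiplying each by its prior: 1/3 · 3/20 = 1/20, 1/3 · 1/5 = 1/15, 1/3 · 1/6 = 1/18; summing to 31/180.
Dividing through by the total gives posterior P(r = 3 | data) = 9/31, P(r = 4 | data) = 12/31, P(r = 5 | data) = 10/31.
So P(red next | data) = Σ P(red next | H) P(H | data) = (2/3)(9/31) + (1/3)(12/31) + (0)(10/31) = 10/31.

0.3226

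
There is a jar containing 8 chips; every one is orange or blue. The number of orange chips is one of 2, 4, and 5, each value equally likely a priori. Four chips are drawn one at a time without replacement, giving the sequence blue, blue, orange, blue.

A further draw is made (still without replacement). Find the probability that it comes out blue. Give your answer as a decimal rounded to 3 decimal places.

For each hypothesis, P(data | H) works out to: P(data | r = 2) = (6/8)(5/7)(2/6)(4/5) = 1/7; P(data | r = 4) = (4/8)(3/7)(4/6)(2/5) = 2/35; P(data | r = 5) = (3/8)(2/7)(5/6)(1/5) = 1/56.
Weighting by the prior gives 1/3 · 1/7 = 1/21, 1/3 · 2/35 = 2/105, 1/3 · 1/56 = 1/168; summing to 61/840.
The posterior is then P(r = 2 | data) = 40/61, P(r = 4 | data) = 16/61, P(r = 5 | data) = 5/61.
So P(blue next | data) = Σ P(blue next | H) P(H | data) = (3/4)(40/61) + (1/4)(16/61) + (0)(5/61) = 34/61.

0.557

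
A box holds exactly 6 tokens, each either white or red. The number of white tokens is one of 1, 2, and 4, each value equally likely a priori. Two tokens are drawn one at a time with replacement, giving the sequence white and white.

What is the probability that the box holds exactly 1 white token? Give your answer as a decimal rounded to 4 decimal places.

0.0476

For each hypothesis, P(data | H) works out to: P(data | r = 1) = (1/6)(1/6) = 1/36; P(data | r = 2) = (2/6)(2/6) = 1/9; P(data | r = 4) = (4/6)(4/6) = 4/9.
The prior-weighted likelihoods are 1/3 · 1/36 = 1/108, 1/3 · 1/9 = 1/27, 1/3 · 4/9 = 4/27; these sum to 7/36.
Therefore the posterior P(r = 1 | data) = (1/108) / (7/36) = 1/21.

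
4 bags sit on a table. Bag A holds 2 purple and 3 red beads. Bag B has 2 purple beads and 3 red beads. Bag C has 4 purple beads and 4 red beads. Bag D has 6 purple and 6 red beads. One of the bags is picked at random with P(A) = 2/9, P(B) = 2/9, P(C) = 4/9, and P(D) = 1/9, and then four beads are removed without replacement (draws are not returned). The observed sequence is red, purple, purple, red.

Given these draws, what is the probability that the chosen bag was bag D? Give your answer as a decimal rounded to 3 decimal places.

Compute the likelihood of the observed sequence for each case: P(data | bag A) = (3/5)(2/4)(1/3)(2/2) = 0.1; P(data | bag B) = (3/5)(2/4)(1/3)(2/2) = 0.1; P(data | bag C) = (4/8)(4/7)(3/6)(3/5) = 0.085714; P(data | bag D) = (6/12)(6/11)(5/10)(5/9) = 0.075758.
Multiplying each by its prior: 2/9 · 0.1 = 0.022222, 2/9 · 0.1 = 0.022222, 4/9 · 0.085714 = 0.038095, 1/9 · 0.075758 = 0.0084175; summing to 0.090957.
By Bayes' rule, P(bag D | data) = (0.0084175) / (0.090957) = 0.092544.

0.093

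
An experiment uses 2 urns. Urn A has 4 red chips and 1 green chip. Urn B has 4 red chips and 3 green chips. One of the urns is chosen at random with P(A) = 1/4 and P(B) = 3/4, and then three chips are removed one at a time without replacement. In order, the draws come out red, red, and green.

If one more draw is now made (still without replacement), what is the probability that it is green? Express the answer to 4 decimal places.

Under each hypothesis, the probability of the observed sequence is: P(data | urn A) = (4/5)(3/4)(1/3) = 1/5; P(data | urn B) = (4/7)(3/6)(3/5) = 6/35.
Multiplying each by its prior: 1/4 · 1/5 = 1/20, 3/4 · 6/35 = 9/70; summing to 5/28.
Normalising, the posterior is P(urn A | data) = 7/25, P(urn B | data) = 18/25.
The predictive probability is P(green next | data) = (0)(7/25) + (1/2)(18/25) = 9/25.

0.3600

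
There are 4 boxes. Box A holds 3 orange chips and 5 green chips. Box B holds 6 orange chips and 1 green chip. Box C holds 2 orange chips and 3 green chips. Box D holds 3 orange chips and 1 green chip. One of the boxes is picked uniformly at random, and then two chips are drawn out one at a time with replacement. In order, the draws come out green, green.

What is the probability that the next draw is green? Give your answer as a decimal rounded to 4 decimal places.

0.5743

The likelihood of the observed sequence under each hypothesis: P(data | box A) = (5/8)(5/8) = 0.39062; P(data | box B) = (1/7)(1/7) = 0.020408; P(data | box C) = (3/5)(3/5) = 0.36; P(data | box D) = (1/4)(1/4) = 0.0625.
Weighting by the prior gives 1/4 · 0.39062 = 0.097656, 1/4 · 0.020408 = 0.005102, 1/4 · 0.36 = 0.09, 1/4 · 0.0625 = 0.015625; summing to 0.20838.
The posterior is then P(box A | data) = 0.46864, P(box B | data) = 0.024484, P(box C | data) = 0.4319, P(box D | data) = 0.074982.
The predictive probability is P(green next | data) = (5/8)(0.46864) + (1/7)(0.024484) + (3/5)(0.4319) + (1/4)(0.074982) = 0.57428.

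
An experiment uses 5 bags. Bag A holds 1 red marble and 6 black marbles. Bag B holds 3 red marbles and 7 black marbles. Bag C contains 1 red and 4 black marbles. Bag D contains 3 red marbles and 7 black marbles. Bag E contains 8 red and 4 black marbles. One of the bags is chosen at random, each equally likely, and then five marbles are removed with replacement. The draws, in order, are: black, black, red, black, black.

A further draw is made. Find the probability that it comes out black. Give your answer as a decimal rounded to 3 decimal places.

For each hypothesis, P(data | H) works out to: P(data | bag A) = (6/7)(6/7)(1/7)(6/7)(6/7) = 0.077111; P(data | bag B) = (7/10)(7/10)(3/10)(7/10)(7/10) = 0.07203; P(data | bag C) = (4/5)(4/5)(1/5)(4/5)(4/5) = 0.08192; P(data | bag D) = (7/10)(7/10)(3/10)(7/10)(7/10) = 0.07203; P(data | bag E) = (4/12)(4/12)(8/12)(4/12)(4/12) = 0.0082305.
Weighting by the prior gives 1/5 · 0.077111 = 0.015422, 1/5 · 0.07203 = 0.014406, 1/5 · 0.08192 = 0.016384, 1/5 · 0.07203 = 0.014406, 1/5 · 0.0082305 = 0.0016461; summing to 0.062264.
Normalising, the posterior is P(bag A | data) = 0.24769, P(bag B | data) = 0.23137, P(bag C | data) = 0.26314, P(bag D | data) = 0.23137, P(bag E | data) = 0.026437.
So P(black next | data) = Σ P(black next | H) P(H | data) = (6/7)(0.24769) + (7/10)(0.23137) + (4/5)(0.26314) + (7/10)(0.23137) + (1/3)(0.026437) = 0.75554.

0.756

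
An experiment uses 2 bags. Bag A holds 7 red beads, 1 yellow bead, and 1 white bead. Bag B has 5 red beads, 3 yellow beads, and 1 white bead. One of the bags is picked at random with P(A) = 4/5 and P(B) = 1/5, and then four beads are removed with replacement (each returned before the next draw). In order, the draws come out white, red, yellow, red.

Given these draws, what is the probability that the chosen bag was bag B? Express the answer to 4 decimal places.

The likelihood of the observed sequence under each hypothesis: P(data | bag A) = (1/9)(7/9)(1/9)(7/9) = 0.0074684; P(data | bag B) = (1/9)(5/9)(3/9)(5/9) = 0.011431.
The prior-weighted likelihoods are 4/5 · 0.0074684 = 0.0059747, 1/5 · 0.011431 = 0.0022862; these sum to 0.0082609.
So P(bag B | data) = (0.0022862) / (0.0082609) = 0.27675.

0.2768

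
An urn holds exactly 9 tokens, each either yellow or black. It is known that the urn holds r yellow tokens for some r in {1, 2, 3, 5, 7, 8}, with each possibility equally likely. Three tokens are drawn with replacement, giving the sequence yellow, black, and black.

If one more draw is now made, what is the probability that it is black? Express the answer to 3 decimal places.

Under each hypothesis, the probability of the observed sequence is: P(data | r = 1) = (1/9)(8/9)(8/9) = 0.087791; P(data | r = 2) = (2/9)(7/9)(7/9) = 0.13443; P(data | r = 3) = (3/9)(6/9)(6/9) = 0.14815; P(data | r = 5) = (5/9)(4/9)(4/9) = 0.10974; P(data | r = 7) = (7/9)(2/9)(2/9) = 0.038409; P(data | r = 8) = (8/9)(1/9)(1/9) = 0.010974.
Weighting by the prior gives 1/6 · 0.087791 = 0.014632, 1/6 · 0.13443 = 0.022405, 1/6 · 0.14815 = 0.024691, 1/6 · 0.10974 = 0.01829, 1/6 · 0.038409 = 0.0064015, 1/6 · 0.010974 = 0.001829; with total 0.088249.
The posterior is then P(r = 1 | data) = 0.1658, P(r = 2 | data) = 0.25389, P(r = 3 | data) = 0.27979, P(r = 5 | data) = 0.20725, P(r = 7 | data) = 0.072539, P(r = 8 | data) = 0.020725.
So P(black next | data) = Σ P(black next | H) P(H | data) = (8/9)(0.1658) + (7/9)(0.25389) + (2/3)(0.27979) + (4/9)(0.20725) + (2/9)(0.072539) + (1/9)(0.020725) = 0.64191.

0.642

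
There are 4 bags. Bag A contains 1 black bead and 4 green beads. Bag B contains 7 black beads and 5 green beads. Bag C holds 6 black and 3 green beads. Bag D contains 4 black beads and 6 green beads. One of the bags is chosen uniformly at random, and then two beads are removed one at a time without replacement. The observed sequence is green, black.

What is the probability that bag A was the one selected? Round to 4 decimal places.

The likelihood of the observed sequence under each hypothesis: P(data | bag A) = (4/5)(1/4) = 1/5; P(data | bag B) = (5/12)(7/11) = 35/132; P(data | bag C) = (3/9)(6/8) = 1/4; P(data | bag D) = (6/10)(4/9) = 4/15.
The prior-weighted likelihoods are 1/4 · 1/5 = 1/20, 1/4 · 35/132 = 35/528, 1/4 · 1/4 = 1/16, 1/4 · 4/15 = 1/15; with total 27/110.
By Bayes' rule, P(bag A | data) = (1/20) / (27/110) = 11/54.

0.2037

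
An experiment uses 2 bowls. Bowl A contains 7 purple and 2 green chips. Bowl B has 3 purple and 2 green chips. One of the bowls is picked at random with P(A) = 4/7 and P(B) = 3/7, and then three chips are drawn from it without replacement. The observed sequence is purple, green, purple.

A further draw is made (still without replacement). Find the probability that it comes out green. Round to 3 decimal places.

The likelihood of the observed sequence under each hypothesis: P(data | bowl A) = (7/9)(2/8)(6/7) = 1/6; P(data | bowl B) = (3/5)(2/4)(2/3) = 1/5.
Weighting by the prior gives 4/7 · 1/6 = 2/21, 3/7 · 1/5 = 3/35; summing to 19/105.
Dividing through by the total gives posterior P(bowl A | data) = 10/19, P(bowl B | data) = 9/19.
Averaging over the posterior, P(green next | data) = (1/6)(10/19) + (1/2)(9/19) = 37/114.

0.325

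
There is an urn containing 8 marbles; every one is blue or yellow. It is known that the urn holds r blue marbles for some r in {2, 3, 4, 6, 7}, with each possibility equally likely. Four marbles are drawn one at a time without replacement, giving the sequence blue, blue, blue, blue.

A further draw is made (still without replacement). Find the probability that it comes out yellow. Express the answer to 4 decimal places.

The likelihood of the observed sequence under each hypothesis: P(data | r = 2) = (2/8)(1/7)(0/6) = 0; P(data | r = 3) = (3/8)(2/7)(1/6)(0/5) = 0; P(data | r = 4) = (4/8)(3/7)(2/6)(1/5) = 1/70; P(data | r = 6) = (6/8)(5/7)(4/6)(3/5) = 3/14; P(data | r = 7) = (7/8)(6/7)(5/6)(4/5) = 1/2.
Weighting by the prior gives 1/5 · 0 = 0, 1/5 · 0 = 0, 1/5 · 1/70 = 1/350, 1/5 · 3/14 = 3/70, 1/5 · 1/2 = 1/10; with total 51/350.
Dividing through by the total gives posterior P(r = 2 | data) = 0, P(r = 3 | data) = 0, P(r = 4 | data) = 1/51, P(r = 6 | data) = 5/17, P(r = 7 | data) = 35/51.
So P(yellow next | data) = Σ P(yellow next | H) P(H | data) = (1)(1/51) + (1/2)(5/17) + (1/4)(35/51) = 23/68.

0.3382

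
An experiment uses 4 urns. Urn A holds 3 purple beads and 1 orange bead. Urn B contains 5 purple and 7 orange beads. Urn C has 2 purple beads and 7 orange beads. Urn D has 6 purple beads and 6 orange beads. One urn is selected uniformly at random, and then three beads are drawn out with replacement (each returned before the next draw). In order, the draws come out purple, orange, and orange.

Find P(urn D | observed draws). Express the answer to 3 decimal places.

0.279

The likelihood of the observed sequence under each hypothesis: P(data | urn A) = (3/4)(1/4)(1/4) = 0.046875; P(data | urn B) = (5/12)(7/12)(7/12) = 0.14178; P(data | urn C) = (2/9)(7/9)(7/9) = 0.13443; P(data | urn D) = (6/12)(6/12)(6/12) = 0.125.
Multiplying each by its prior: 1/4 · 0.046875 = 0.011719, 1/4 · 0.14178 = 0.035446, 1/4 · 0.13443 = 0.033608, 1/4 · 0.125 = 0.03125; summing to 0.11202.
Therefore the posterior P(urn D | data) = (0.03125) / (0.11202) = 0.27896.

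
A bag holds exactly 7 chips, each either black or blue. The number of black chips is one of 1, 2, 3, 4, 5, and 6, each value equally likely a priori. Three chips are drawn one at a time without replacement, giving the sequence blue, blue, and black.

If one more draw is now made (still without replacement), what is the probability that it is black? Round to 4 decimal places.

For each hypothesis, P(data | H) works out to: P(data | r = 1) = (6/7)(5/6)(1/5) = 1/7; P(data | r = 2) = (5/7)(4/6)(2/5) = 4/21; P(data | r = 3) = (4/7)(3/6)(3/5) = 6/35; P(data | r = 4) = (3/7)(2/6)(4/5) = 4/35; P(data | r = 5) = (2/7)(1/6)(5/5) = 1/21; P(data | r = 6) = (1/7)(0/6) = 0.
Weighting by the prior gives 1/6 · 1/7 = 1/42, 1/6 · 4/21 = 2/63, 1/6 · 6/35 = 1/35, 1/6 · 4/35 = 2/105, 1/6 · 1/21 = 1/126, 1/6 · 0 = 0; with total 1/9.
The posterior is then P(r = 1 | data) = 3/14, P(r = 2 | data) = 2/7, P(r = 3 | data) = 9/35, P(r = 4 | data) = 6/35, P(r = 5 | data) = 1/14, P(r = 6 | data) = 0.
The predictive probability is P(black next | data) = (0)(3/14) + (1/4)(2/7) + (1/2)(9/35) + (3/4)(6/35) + (1)(1/14) = 2/5.

0.4000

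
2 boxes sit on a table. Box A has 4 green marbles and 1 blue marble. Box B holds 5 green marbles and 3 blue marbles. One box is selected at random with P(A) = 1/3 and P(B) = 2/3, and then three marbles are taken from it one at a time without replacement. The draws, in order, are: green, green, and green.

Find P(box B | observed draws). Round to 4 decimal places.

0.4717

Compute the likelihood of the observed sequence for each case: P(data | box A) = (4/5)(3/4)(2/3) = 2/5; P(data | box B) = (5/8)(4/7)(3/6) = 5/28.
The prior-weighted likelihoods are 1/3 · 2/5 = 2/15, 2/3 · 5/28 = 5/42; with total 53/210.
By Bayes' rule, P(box B | data) = (5/42) / (53/210) = 25/53.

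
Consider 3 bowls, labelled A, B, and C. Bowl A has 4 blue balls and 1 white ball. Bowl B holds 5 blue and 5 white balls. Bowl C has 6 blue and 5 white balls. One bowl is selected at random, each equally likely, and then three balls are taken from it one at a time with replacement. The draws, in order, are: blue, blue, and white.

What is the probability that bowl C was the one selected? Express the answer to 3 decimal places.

0.348

For each hypothesis, P(data | H) works out to: P(data | bowl A) = (4/5)(4/5)(1/5) = 0.128; P(data | bowl B) = (5/10)(5/10)(5/10) = 0.125; P(data | bowl C) = (6/11)(6/11)(5/11) = 0.13524.
Weighting by the prior gives 1/3 · 0.128 = 0.042667, 1/3 · 0.125 = 0.041667, 1/3 · 0.13524 = 0.045079; these sum to 0.12941.
By Bayes' rule, P(bowl C | data) = (0.045079) / (0.12941) = 0.34834.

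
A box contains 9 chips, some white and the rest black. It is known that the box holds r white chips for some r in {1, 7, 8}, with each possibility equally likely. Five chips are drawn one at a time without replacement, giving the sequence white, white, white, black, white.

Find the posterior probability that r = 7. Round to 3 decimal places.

0.500

For each hypothesis, P(data | H) works out to: P(data | r = 1) = (1/9)(0/8) = 0; P(data | r = 7) = (7/9)(6/8)(5/7)(2/6)(4/5) = 1/9; P(data | r = 8) = (8/9)(7/8)(6/7)(1/6)(5/5) = 1/9.
The prior-weighted likelihoods are 1/3 · 0 = 0, 1/3 · 1/9 = 1/27, 1/3 · 1/9 = 1/27; with total 2/27.
Hence P(r = 7 | data) = (1/27) / (2/27) = 1/2.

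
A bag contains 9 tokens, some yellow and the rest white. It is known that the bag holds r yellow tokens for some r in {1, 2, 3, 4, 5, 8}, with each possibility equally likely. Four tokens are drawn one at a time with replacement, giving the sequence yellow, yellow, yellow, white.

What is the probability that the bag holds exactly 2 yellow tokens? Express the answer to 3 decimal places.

0.036

The likelihood of the observed sequence under each hypothesis: P(data | r = 1) = (1/9)(1/9)(1/9)(8/9) = 0.0012193; P(data | r = 2) = (2/9)(2/9)(2/9)(7/9) = 0.0085353; P(data | r = 3) = (3/9)(3/9)(3/9)(6/9) = 0.024691; P(data | r = 4) = (4/9)(4/9)(4/9)(5/9) = 0.048773; P(data | r = 5) = (5/9)(5/9)(5/9)(4/9) = 0.076208; P(data | r = 8) = (8/9)(8/9)(8/9)(1/9) = 0.078037.
The prior-weighted likelihoods are 1/6 · 0.0012193 = 0.00020322, 1/6 · 0.0085353 = 0.0014225, 1/6 · 0.024691 = 0.0041152, 1/6 · 0.048773 = 0.0081288, 1/6 · 0.076208 = 0.012701, 1/6 · 0.078037 = 0.013006; these sum to 0.039577.
Hence P(r = 2 | data) = (0.0014225) / (0.039577) = 0.035944.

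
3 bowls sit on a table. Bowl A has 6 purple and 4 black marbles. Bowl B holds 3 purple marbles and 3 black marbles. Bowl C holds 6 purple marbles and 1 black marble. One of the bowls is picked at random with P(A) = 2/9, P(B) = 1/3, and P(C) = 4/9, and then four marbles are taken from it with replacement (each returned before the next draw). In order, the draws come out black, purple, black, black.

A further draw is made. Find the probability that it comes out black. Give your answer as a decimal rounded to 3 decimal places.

0.459

The likelihood of the observed sequence under each hypothesis: P(data | bowl A) = (4/10)(6/10)(4/10)(4/10) = 0.0384; P(data | bowl B) = (3/6)(3/6)(3/6)(3/6) = 0.0625; P(data | bowl C) = (1/7)(6/7)(1/7)(1/7) = 0.002499.
The prior-weighted likelihoods are 2/9 · 0.0384 = 0.0085333, 1/3 · 0.0625 = 0.020833, 4/9 · 0.002499 = 0.0011106; these sum to 0.030477.
The posterior is then P(bowl A | data) = 0.27999, P(bowl B | data) = 0.68357, P(bowl C | data) = 0.036442.
The predictive probability is P(black next | data) = (2/5)(0.27999) + (1/2)(0.68357) + (1/7)(0.036442) = 0.45899.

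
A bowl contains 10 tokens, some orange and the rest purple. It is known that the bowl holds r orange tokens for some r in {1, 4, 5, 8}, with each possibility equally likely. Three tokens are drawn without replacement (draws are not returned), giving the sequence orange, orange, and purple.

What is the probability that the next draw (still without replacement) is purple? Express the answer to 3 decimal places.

Compute the likelihood of the observed sequence for each case: P(data | r = 1) = (1/10)(0/9) = 0; P(data | r = 4) = (4/10)(3/9)(6/8) = 1/10; P(data | r = 5) = (5/10)(4/9)(5/8) = 5/36; P(data | r = 8) = (8/10)(7/9)(2/8) = 7/45.
Weighting by the prior gives 1/4 · 0 = 0, 1/4 · 1/10 = 1/40, 1/4 · 5/36 = 5/144, 1/4 · 7/45 = 7/180; summing to 71/720.
Dividing through by the total gives posterior P(r = 1 | data) = 0, P(r = 4 | data) = 18/71, P(r = 5 | data) = 25/71, P(r = 8 | data) = 28/71.
The predictive probability is P(purple next | data) = (5/7)(18/71) + (4/7)(25/71) + (1/7)(28/71) = 218/497.

0.439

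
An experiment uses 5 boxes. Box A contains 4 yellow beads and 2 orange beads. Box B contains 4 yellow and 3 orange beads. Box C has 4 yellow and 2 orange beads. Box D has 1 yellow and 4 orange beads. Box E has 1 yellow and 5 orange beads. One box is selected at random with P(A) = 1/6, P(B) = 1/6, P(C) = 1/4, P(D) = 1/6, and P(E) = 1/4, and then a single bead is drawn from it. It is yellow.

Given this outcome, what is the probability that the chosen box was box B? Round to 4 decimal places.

0.2126

Compute the likelihood of this draw for each case: P(data | box A) = (4/6) = 0.66667; P(data | box B) = (4/7) = 0.57143; P(data | box C) = (4/6) = 0.66667; P(data | box D) = (1/5) = 0.2; P(data | box E) = (1/6) = 0.16667.
The prior-weighted likelihoods are 1/6 · 0.66667 = 0.11111, 1/6 · 0.57143 = 0.095238, 1/4 · 0.66667 = 0.16667, 1/6 · 0.2 = 0.033333, 1/4 · 0.16667 = 0.041667; with total 0.44802.
By Bayes' rule, P(box B | data) = (0.095238) / (0.44802) = 0.21258.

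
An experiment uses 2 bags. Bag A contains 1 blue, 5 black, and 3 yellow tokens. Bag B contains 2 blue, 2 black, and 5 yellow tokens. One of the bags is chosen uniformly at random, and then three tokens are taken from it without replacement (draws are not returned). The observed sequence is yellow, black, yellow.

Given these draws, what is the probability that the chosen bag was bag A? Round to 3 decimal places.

0.429

Compute the likelihood of the observed sequence for each case: P(data | bag A) = (3/9)(5/8)(2/7) = 5/84; P(data | bag B) = (5/9)(2/8)(4/7) = 5/63.
Multiplying each by its prior: 1/2 · 5/84 = 5/168, 1/2 · 5/63 = 5/126; with total 5/72.
Therefore the posterior P(bag A | data) = (5/168) / (5/72) = 3/7.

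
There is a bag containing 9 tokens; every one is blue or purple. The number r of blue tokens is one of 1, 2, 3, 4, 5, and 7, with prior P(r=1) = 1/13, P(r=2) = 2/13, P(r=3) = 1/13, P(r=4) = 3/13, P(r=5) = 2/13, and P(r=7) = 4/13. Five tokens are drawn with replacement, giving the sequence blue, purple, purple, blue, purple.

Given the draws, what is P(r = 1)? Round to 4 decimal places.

0.0321

Compute the likelihood of the observed sequence for each case: P(data | r = 1) = (1/9)(8/9)(8/9)(1/9)(8/9) = 0.0086708; P(data | r = 2) = (2/9)(7/9)(7/9)(2/9)(7/9) = 0.023235; P(data | r = 3) = (3/9)(6/9)(6/9)(3/9)(6/9) = 0.032922; P(data | r = 4) = (4/9)(5/9)(5/9)(4/9)(5/9) = 0.03387; P(data | r = 5) = (5/9)(4/9)(4/9)(5/9)(4/9) = 0.027096; P(data | r = 7) = (7/9)(2/9)(2/9)(7/9)(2/9) = 0.0066386.
Multiplying each by its prior: 1/13 · 0.0086708 = 0.00066698, 2/13 · 0.023235 = 0.0035746, 1/13 · 0.032922 = 0.0025324, 3/13 · 0.03387 = 0.0078162, 2/13 · 0.027096 = 0.0041686, 4/13 · 0.0066386 = 0.0020426; these sum to 0.020801.
So P(r = 1 | data) = (0.00066698) / (0.020801) = 0.032064.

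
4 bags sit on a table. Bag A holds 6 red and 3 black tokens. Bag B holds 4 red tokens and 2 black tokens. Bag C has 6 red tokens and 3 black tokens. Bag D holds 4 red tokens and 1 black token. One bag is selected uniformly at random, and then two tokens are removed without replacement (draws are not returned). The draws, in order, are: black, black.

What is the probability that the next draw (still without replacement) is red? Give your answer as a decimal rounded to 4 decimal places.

Under each hypothesis, the probability of the observed sequence is: P(data | bag A) = (3/9)(2/8) = 1/12; P(data | bag B) = (2/6)(1/5) = 1/15; P(data | bag C) = (3/9)(2/8) = 1/12; P(data | bag D) = (1/5)(0/4) = 0.
The prior-weighted likelihoods are 1/4 · 1/12 = 1/48, 1/4 · 1/15 = 1/60, 1/4 · 1/12 = 1/48, 1/4 · 0 = 0; these sum to 7/120.
The posterior is then P(bag A | data) = 5/14, P(bag B | data) = 2/7, P(bag C | data) = 5/14, P(bag D | data) = 0.
So P(red next | data) = Σ P(red next | H) P(H | data) = (6/7)(5/14) + (1)(2/7) + (6/7)(5/14) = 44/49.

0.8980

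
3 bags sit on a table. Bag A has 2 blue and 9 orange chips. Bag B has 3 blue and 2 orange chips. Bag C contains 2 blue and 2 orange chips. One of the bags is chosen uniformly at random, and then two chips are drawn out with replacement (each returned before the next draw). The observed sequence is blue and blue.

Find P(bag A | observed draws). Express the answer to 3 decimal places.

0.051

For each hypothesis, P(data | H) works out to: P(data | bag A) = (2/11)(2/11) = 0.033058; P(data | bag B) = (3/5)(3/5) = 0.36; P(data | bag C) = (2/4)(2/4) = 0.25.
Weighting by the prior gives 1/3 · 0.033058 = 0.011019, 1/3 · 0.36 = 0.12, 1/3 · 0.25 = 0.083333; these sum to 0.21435.
So P(bag A | data) = (0.011019) / (0.21435) = 0.051407.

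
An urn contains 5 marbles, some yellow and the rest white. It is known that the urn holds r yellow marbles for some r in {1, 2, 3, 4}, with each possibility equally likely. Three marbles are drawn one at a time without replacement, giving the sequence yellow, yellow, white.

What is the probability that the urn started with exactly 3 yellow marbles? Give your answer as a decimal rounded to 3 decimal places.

0.400

The likelihood of the observed sequence under each hypothesis: P(data | r = 1) = (1/5)(0/4) = 0; P(data | r = 2) = (2/5)(1/4)(3/3) = 1/10; P(data | r = 3) = (3/5)(2/4)(2/3) = 1/5; P(data | r = 4) = (4/5)(3/4)(1/3) = 1/5.
The prior-weighted likelihoods are 1/4 · 0 = 0, 1/4 · 1/10 = 1/40, 1/4 · 1/5 = 1/20, 1/4 · 1/5 = 1/20; with total 1/8.
Therefore the posterior P(r = 3 | data) = (1/20) / (1/8) = 2/5.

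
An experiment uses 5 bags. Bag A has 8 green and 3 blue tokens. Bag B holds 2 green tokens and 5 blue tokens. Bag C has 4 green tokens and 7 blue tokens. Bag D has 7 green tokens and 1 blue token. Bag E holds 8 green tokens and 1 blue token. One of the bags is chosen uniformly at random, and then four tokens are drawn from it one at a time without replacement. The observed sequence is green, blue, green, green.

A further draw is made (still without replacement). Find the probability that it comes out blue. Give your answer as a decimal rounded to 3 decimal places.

0.142

The likelihood of the observed sequence under each hypothesis: P(data | bag A) = (8/11)(3/10)(7/9)(6/8) = 0.12727; P(data | bag B) = (2/7)(5/6)(1/5)(0/4) = 0; P(data | bag C) = (4/11)(7/10)(3/9)(2/8) = 0.021212; P(data | bag D) = (7/8)(1/7)(6/6)(5/5) = 0.125; P(data | bag E) = (8/9)(1/8)(7/7)(6/6) = 0.11111.
The prior-weighted likelihoods are 1/5 · 0.12727 = 0.025455, 1/5 · 0 = 0, 1/5 · 0.021212 = 0.0042424, 1/5 · 0.125 = 0.025, 1/5 · 0.11111 = 0.022222; these sum to 0.076919.
Dividing through by the total gives posterior P(bag A | data) = 0.33093, P(bag B | data) = 0, P(bag C | data) = 0.055154, P(bag D | data) = 0.32502, P(bag E | data) = 0.2889.
Averaging over the posterior, P(blue next | data) = (2/7)(0.33093) + (6/7)(0.055154) + (0)(0.32502) + (0)(0.2889) = 0.14183.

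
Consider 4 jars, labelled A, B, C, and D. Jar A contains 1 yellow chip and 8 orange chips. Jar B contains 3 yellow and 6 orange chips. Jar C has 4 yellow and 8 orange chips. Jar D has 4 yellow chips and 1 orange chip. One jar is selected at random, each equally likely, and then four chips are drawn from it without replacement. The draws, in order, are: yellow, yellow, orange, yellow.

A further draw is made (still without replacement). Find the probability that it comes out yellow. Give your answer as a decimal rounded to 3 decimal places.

Under each hypothesis, the probability of the observed sequence is: P(data | jar A) = (1/9)(0/8) = 0; P(data | jar B) = (3/9)(2/8)(6/7)(1/6) = 0.011905; P(data | jar C) = (4/12)(3/11)(8/10)(2/9) = 0.016162; P(data | jar D) = (4/5)(3/4)(1/3)(2/2) = 0.2.
The prior-weighted likelihoods are 1/4 · 0 = 0, 1/4 · 0.011905 = 0.0029762, 1/4 · 0.016162 = 0.0040404, 1/4 · 0.2 = 0.05; with total 0.057017.
Normalising, the posterior is P(jar A | data) = 0, P(jar B | data) = 0.052199, P(jar C | data) = 0.070864, P(jar D | data) = 0.87694.
The predictive probability is P(yellow next | data) = (0)(0.052199) + (1/8)(0.070864) + (1)(0.87694) = 0.8858.

0.886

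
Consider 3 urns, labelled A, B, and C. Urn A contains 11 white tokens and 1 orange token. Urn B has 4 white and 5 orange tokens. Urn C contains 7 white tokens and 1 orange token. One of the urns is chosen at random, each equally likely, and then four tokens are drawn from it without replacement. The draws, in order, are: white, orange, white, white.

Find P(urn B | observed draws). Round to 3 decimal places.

Under each hypothesis, the probability of the observed sequence is: P(data | urn A) = (11/12)(1/11)(10/10)(9/9) = 0.083333; P(data | urn B) = (4/9)(5/8)(3/7)(2/6) = 0.039683; P(data | urn C) = (7/8)(1/7)(6/6)(5/5) = 0.125.
Weighting by the prior gives 1/3 · 0.083333 = 0.027778, 1/3 · 0.039683 = 0.013228, 1/3 · 0.125 = 0.041667; with total 0.082672.
By Bayes' rule, P(urn B | data) = (0.013228) / (0.082672) = 0.16.

0.160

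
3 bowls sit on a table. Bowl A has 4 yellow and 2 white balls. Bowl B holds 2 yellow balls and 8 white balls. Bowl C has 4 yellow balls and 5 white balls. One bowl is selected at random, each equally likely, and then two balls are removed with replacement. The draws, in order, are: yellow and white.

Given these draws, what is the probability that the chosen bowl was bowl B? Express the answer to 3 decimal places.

The likelihood of the observed sequence under each hypothesis: P(data | bowl A) = (4/6)(2/6) = 0.22222; P(data | bowl B) = (2/10)(8/10) = 0.16; P(data | bowl C) = (4/9)(5/9) = 0.24691.
Multiplying each by its prior: 1/3 · 0.22222 = 0.074074, 1/3 · 0.16 = 0.053333, 1/3 · 0.24691 = 0.082305; summing to 0.20971.
By Bayes' rule, P(bowl B | data) = (0.053333) / (0.20971) = 0.25432.

0.254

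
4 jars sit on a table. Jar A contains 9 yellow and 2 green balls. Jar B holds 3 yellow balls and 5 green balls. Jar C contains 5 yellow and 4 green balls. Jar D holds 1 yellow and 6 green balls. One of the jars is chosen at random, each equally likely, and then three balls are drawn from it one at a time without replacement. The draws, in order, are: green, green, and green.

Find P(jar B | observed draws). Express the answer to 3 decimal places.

0.224

Under each hypothesis, the probability of the observed sequence is: P(data | jar A) = (2/11)(1/10)(0/9) = 0; P(data | jar B) = (5/8)(4/7)(3/6) = 5/28; P(data | jar C) = (4/9)(3/8)(2/7) = 1/21; P(data | jar D) = (6/7)(5/6)(4/5) = 4/7.
The prior-weighted likelihoods are 1/4 · 0 = 0, 1/4 · 5/28 = 5/112, 1/4 · 1/21 = 1/84, 1/4 · 4/7 = 1/7; summing to 67/336.
Hence P(jar B | data) = (5/112) / (67/336) = 15/67.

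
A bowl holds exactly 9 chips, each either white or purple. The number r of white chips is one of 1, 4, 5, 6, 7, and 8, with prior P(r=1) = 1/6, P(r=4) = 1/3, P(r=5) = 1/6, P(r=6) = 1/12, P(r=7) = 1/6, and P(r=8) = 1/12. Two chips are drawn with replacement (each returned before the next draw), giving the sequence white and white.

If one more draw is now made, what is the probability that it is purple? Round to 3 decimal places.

0.320

Compute the likelihood of the observed sequence for each case: P(data | r = 1) = (1/9)(1/9) = 1/81; P(data | r = 4) = (4/9)(4/9) = 16/81; P(data | r = 5) = (5/9)(5/9) = 25/81; P(data | r = 6) = (6/9)(6/9) = 4/9; P(data | r = 7) = (7/9)(7/9) = 49/81; P(data | r = 8) = (8/9)(8/9) = 64/81.
Weighting by the prior gives 1/6 · 1/81 = 1/486, 1/3 · 16/81 = 16/243, 1/6 · 25/81 = 25/486, 1/12 · 4/9 = 1/27, 1/6 · 49/81 = 49/486, 1/12 · 64/81 = 16/243; summing to 157/486.
Dividing through by the total gives posterior P(r = 1 | data) = 0.0063694, P(r = 4 | data) = 0.20382, P(r = 5 | data) = 0.15924, P(r = 6 | data) = 0.11465, P(r = 7 | data) = 0.3121, P(r = 8 | data) = 0.20382.
Averaging over the posterior, P(purple next | data) = (8/9)(0.0063694) + (5/9)(0.20382) + (4/9)(0.15924) + (1/3)(0.11465) + (2/9)(0.3121) + (1/9)(0.20382) = 0.31989.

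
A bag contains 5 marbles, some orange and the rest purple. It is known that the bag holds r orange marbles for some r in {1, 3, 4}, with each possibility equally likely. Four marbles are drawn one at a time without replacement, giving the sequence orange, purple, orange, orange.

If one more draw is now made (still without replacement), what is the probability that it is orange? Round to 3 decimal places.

The likelihood of the observed sequence under each hypothesis: P(data | r = 1) = (1/5)(4/4)(0/3) = 0; P(data | r = 3) = (3/5)(2/4)(2/3)(1/2) = 1/10; P(data | r = 4) = (4/5)(1/4)(3/3)(2/2) = 1/5.
Multiplying each by its prior: 1/3 · 0 = 0, 1/3 · 1/10 = 1/30, 1/3 · 1/5 = 1/15; these sum to 1/10.
Dividing through by the total gives posterior P(r = 1 | data) = 0, P(r = 3 | data) = 1/3, P(r = 4 | data) = 2/3.
The predictive probability is P(orange next | data) = (0)(1/3) + (1)(2/3) = 2/3.

0.667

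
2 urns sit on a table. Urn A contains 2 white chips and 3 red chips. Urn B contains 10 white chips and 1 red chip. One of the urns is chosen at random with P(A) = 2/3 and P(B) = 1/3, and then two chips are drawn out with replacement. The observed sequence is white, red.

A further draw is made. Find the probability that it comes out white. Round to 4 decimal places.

0.4748

The likelihood of the observed sequence under each hypothesis: P(data | urn A) = (2/5)(3/5) = 0.24; P(data | urn B) = (10/11)(1/11) = 0.082645.
Weighting by the prior gives 2/3 · 0.24 = 0.16, 1/3 · 0.082645 = 0.027548; summing to 0.18755.
The posterior is then P(urn A | data) = 0.85311, P(urn B | data) = 0.14689.
So P(white next | data) = Σ P(white next | H) P(H | data) = (2/5)(0.85311) + (10/11)(0.14689) = 0.47478.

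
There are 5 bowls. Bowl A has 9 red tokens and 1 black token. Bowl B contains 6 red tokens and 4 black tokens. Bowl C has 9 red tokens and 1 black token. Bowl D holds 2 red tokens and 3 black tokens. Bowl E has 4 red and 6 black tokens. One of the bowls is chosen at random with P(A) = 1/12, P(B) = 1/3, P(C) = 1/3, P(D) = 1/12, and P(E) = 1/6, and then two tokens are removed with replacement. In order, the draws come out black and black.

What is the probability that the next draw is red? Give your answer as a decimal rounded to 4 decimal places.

The likelihood of the observed sequence under each hypothesis: P(data | bowl A) = (1/10)(1/10) = 0.01; P(data | bowl B) = (4/10)(4/10) = 0.16; P(data | bowl C) = (1/10)(1/10) = 0.01; P(data | bowl D) = (3/5)(3/5) = 0.36; P(data | bowl E) = (6/10)(6/10) = 0.36.
Multiplying each by its prior: 1/12 · 0.01 = 0.00083333, 1/3 · 0.16 = 0.053333, 1/3 · 0.01 = 0.0033333, 1/12 · 0.36 = 0.03, 1/6 · 0.36 = 0.06; these sum to 0.1475.
Dividing through by the total gives posterior P(bowl A | data) = 0.0056497, P(bowl B | data) = 0.36158, P(bowl C | data) = 0.022599, P(bowl D | data) = 0.20339, P(bowl E | data) = 0.40678.
The predictive probability is P(red next | data) = (9/10)(0.0056497) + (3/5)(0.36158) + (9/10)(0.022599) + (2/5)(0.20339) + (2/5)(0.40678) = 0.48644.

0.4864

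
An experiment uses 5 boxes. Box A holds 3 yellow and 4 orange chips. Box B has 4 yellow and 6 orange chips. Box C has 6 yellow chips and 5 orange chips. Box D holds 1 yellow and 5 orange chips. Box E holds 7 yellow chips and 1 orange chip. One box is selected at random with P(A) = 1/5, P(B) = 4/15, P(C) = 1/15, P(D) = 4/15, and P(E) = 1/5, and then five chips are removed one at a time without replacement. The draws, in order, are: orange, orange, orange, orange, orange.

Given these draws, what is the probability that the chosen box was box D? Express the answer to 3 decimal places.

0.873

For each hypothesis, P(data | H) works out to: P(data | box A) = (4/7)(3/6)(2/5)(1/4)(0/3) = 0; P(data | box B) = (6/10)(5/9)(4/8)(3/7)(2/6) = 0.02381; P(data | box C) = (5/11)(4/10)(3/9)(2/8)(1/7) = 0.0021645; P(data | box D) = (5/6)(4/5)(3/4)(2/3)(1/2) = 0.16667; P(data | box E) = (1/8)(0/7) = 0.
Multiplying each by its prior: 1/5 · 0 = 0, 4/15 · 0.02381 = 0.0063492, 1/15 · 0.0021645 = 0.0001443, 4/15 · 0.16667 = 0.044444, 1/5 · 0 = 0; with total 0.050938.
Therefore the posterior P(box D | data) = (0.044444) / (0.050938) = 0.87252.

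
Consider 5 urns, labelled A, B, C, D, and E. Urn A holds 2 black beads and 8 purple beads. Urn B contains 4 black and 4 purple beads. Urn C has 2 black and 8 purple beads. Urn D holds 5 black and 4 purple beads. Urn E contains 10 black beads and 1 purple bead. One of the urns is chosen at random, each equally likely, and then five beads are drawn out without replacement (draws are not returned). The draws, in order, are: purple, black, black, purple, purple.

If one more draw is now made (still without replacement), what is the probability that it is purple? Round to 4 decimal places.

0.5600

Under each hypothesis, the probability of the observed sequence is: P(data | urn A) = (8/10)(2/9)(1/8)(7/7)(6/6) = 1/45; P(data | urn B) = (4/8)(4/7)(3/6)(3/5)(2/4) = 3/70; P(data | urn C) = (8/10)(2/9)(1/8)(7/7)(6/6) = 1/45; P(data | urn D) = (4/9)(5/8)(4/7)(3/6)(2/5) = 2/63; P(data | urn E) = (1/11)(10/10)(9/9)(0/8) = 0.
Weighting by the prior gives 1/5 · 1/45 = 1/225, 1/5 · 3/70 = 3/350, 1/5 · 1/45 = 1/225, 1/5 · 2/63 = 2/315, 1/5 · 0 = 0; these sum to 1/42.
The posterior is then P(urn A | data) = 14/75, P(urn B | data) = 9/25, P(urn C | data) = 14/75, P(urn D | data) = 4/15, P(urn E | data) = 0.
The predictive probability is P(purple next | data) = (1)(14/75) + (1/3)(9/25) + (1)(14/75) + (1/4)(4/15) = 14/25.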